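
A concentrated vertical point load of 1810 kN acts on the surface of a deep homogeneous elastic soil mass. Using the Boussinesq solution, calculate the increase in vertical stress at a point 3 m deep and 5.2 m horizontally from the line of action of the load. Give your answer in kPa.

Δσ_z ≈ 2.99 kPa

Boussinesq vertical stress below a point load on an elastic half-space:
Δσ_z = 3P/(2πz²) · [1 + (r/z)²]^(−5/2)
r/z = 5.2/3 = 1.7333; [1+(r/z)²]^(−5/2) = 0.031163.
Δσ_z = 3×1810/(2π×3²) × 0.031163 = 96.023 × 0.031163 = 2.992 kPa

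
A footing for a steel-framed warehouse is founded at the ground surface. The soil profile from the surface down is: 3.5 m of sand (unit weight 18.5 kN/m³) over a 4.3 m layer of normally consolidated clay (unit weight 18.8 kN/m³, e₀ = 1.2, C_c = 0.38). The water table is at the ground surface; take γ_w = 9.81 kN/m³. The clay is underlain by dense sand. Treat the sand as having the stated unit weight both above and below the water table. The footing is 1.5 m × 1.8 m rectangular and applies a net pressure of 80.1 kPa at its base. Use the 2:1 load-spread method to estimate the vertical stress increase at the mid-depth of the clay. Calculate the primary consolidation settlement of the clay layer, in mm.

S_c ≈ 25.3 mm

Mid-depth of clay below the ground surface: z = 3.5 + 4.3/2 = 5.65 m.
Total vertical stress at mid-clay: σ_v = 18.5×3.5 + 18.8×2.15 = 105.17 kPa.
Pore pressure: u = 9.81×(5.65 − 0) = 55.427 kPa.
Initial effective stress: σ'_0 = σ_v − u = 105.17 − 55.427 = 49.743 kPa.
Stress increase at mid-clay by the 2:1 spreading method:
Δσ = qBL/((B+z)(L+z)) = 80.1×1.5×1.8/((1.5+5.65)(1.8+5.65)) = 4.0601 kPa
Final effective stress: σ'_f = σ'_0 + Δσ = 49.743 + 4.0601 = 53.803 kPa.
Normally consolidated clay, so the full stress increment lies on the virgin compression line:
S_c = C_c·H/(1+e₀)·log₁₀(σ'_f/σ'_0) = 0.38×4.3/(1+1.2)×log₁₀(53.803/49.743)
    = 0.74273 × 0.034075 = 0.02531 m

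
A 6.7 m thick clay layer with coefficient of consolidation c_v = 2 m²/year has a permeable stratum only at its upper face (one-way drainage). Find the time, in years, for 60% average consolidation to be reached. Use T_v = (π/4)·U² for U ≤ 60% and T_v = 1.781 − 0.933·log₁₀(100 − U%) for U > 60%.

Drainage path length: H_d = H = 6.7 m (single drainage).
U ≤ 60%: T_v = (π/4)·U² = (π/4)×0.6² = 0.28274.
t = T_v·H_d²/c_v = 0.28274×6.7²/2 = 6.346 years.

t ≈ 6.35 years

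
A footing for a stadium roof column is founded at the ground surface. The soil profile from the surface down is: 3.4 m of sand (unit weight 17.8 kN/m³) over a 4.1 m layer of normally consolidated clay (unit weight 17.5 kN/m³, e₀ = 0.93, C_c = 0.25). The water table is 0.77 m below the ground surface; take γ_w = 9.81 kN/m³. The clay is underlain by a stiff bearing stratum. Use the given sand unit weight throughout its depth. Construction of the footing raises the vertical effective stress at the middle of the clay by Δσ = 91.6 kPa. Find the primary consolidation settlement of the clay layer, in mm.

Mid-depth of clay below the ground surface: z = 3.4 + 4.1/2 = 5.45 m.
Total vertical stress at mid-clay: σ_v = 17.8×3.4 + 17.5×2.05 = 96.395 kPa.
Pore pressure: u = 9.81×(5.45 − 0.77) = 45.911 kPa.
Initial effective stress: σ'_0 = σ_v − u = 96.395 − 45.911 = 50.484 kPa.
Final effective stress: σ'_f = σ'_0 + Δσ = 50.484 + 91.6 = 142.08 kPa.
Normally consolidated clay, so the full stress increment lies on the virgin compression line:
S_c = C_c·H/(1+e₀)·log₁₀(σ'_f/σ'_0) = 0.25×4.1/(1+0.93)×log₁₀(142.08/50.484)
    = 0.53109 × 0.44938 = 0.2387 m

S_c ≈ 239 mm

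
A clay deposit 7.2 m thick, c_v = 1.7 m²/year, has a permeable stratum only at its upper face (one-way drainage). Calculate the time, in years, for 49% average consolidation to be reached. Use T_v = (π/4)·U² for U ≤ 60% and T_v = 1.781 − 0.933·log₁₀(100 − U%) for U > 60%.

t ≈ 5.75 years

Drainage path length: H_d = H = 7.2 m (single drainage).
U ≤ 60%: T_v = (π/4)·U² = (π/4)×0.49² = 0.18857.
t = T_v·H_d²/c_v = 0.18857×7.2²/1.7 = 5.75 years.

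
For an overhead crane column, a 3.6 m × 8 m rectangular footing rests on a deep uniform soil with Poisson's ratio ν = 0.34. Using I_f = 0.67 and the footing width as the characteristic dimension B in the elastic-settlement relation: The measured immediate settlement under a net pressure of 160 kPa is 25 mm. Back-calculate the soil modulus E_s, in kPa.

S_e = q·B·(1−ν²)/E_s · I_f  ⇒  E_s = q·B·(1−ν²)·I_f / S_e.
E_s = 160 × 3.6 × 0.8844 × 0.67 / 0.025 = 13650 kPa

E_s ≈ 13700 kPa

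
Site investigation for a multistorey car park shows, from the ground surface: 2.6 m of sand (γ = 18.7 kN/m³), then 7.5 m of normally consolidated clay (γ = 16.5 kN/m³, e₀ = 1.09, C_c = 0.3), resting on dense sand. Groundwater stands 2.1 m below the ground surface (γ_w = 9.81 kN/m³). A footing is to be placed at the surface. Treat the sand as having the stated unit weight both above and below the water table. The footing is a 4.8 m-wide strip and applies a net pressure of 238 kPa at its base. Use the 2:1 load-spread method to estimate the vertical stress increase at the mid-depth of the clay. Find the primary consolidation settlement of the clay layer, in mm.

Mid-depth of clay below the ground surface: z = 2.6 + 7.5/2 = 6.35 m.
Total vertical stress at mid-clay: σ_v = 18.7×2.6 + 16.5×3.75 = 110.5 kPa.
Pore pressure: u = 9.81×(6.35 − 2.1) = 41.693 kPa.
Initial effective stress: σ'_0 = σ_v − u = 110.5 − 41.693 = 68.807 kPa.
Stress increase at mid-clay by the 2:1 spreading method:
Δσ = qB/(B+z) = 238×4.8/(4.8+6.35) = 102.46 kPa
Final effective stress: σ'_f = σ'_0 + Δσ = 68.807 + 102.46 = 171.27 kPa.
Normally consolidated clay, so the full stress increment lies on the virgin compression line:
S_c = C_c·H/(1+e₀)·log₁₀(σ'_f/σ'_0) = 0.3×7.5/(1+1.09)×log₁₀(171.27/68.807)
    = 1.0766 × 0.39605 = 0.4264 m

S_c ≈ 426 mm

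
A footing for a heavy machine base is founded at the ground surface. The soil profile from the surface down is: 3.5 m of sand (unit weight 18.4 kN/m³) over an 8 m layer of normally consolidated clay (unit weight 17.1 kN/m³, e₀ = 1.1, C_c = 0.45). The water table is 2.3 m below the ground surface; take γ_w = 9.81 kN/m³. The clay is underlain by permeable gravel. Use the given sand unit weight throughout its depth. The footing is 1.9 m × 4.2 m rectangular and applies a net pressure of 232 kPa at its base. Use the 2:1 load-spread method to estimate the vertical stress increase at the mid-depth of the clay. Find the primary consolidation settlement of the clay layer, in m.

Mid-depth of clay below the ground surface: z = 3.5 + 8/2 = 7.5 m.
Total vertical stress at mid-clay: σ_v = 18.4×3.5 + 17.1×4 = 132.8 kPa.
Pore pressure: u = 9.81×(7.5 − 2.3) = 51.012 kPa.
Initial effective stress: σ'_0 = σ_v − u = 132.8 − 51.012 = 81.788 kPa.
Stress increase at mid-clay by the 2:1 spreading method:
Δσ = qBL/((B+z)(L+z)) = 232×1.9×4.2/((1.9+7.5)(4.2+7.5)) = 16.834 kPa
Final effective stress: σ'_f = σ'_0 + Δσ = 81.788 + 16.834 = 98.622 kPa.
Normally consolidated clay, so the full stress increment lies on the virgin compression line:
S_c = C_c·H/(1+e₀)·log₁₀(σ'_f/σ'_0) = 0.45×8/(1+1.1)×log₁₀(98.622/81.788)
    = 1.7143 × 0.081284 = 0.1393 m

S_c ≈ 0.139 m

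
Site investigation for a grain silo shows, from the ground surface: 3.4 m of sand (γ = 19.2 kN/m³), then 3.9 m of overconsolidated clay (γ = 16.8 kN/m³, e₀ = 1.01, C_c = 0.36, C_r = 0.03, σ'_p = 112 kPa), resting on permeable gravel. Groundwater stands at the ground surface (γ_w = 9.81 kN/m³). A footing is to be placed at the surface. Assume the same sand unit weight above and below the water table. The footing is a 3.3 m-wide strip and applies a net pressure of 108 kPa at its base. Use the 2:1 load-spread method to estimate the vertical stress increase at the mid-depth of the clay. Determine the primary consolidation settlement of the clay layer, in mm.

S_c ≈ 16.3 mm

Mid-depth of clay below the ground surface: z = 3.4 + 3.9/2 = 5.35 m.
Total vertical stress at mid-clay: σ_v = 19.2×3.4 + 16.8×1.95 = 98.04 kPa.
Pore pressure: u = 9.81×(5.35 − 0) = 52.483 kPa.
Initial effective stress: σ'_0 = σ_v − u = 98.04 − 52.483 = 45.557 kPa.
Stress increase at mid-clay by the 2:1 spreading method:
Δσ = qB/(B+z) = 108×3.3/(3.3+5.35) = 41.202 kPa
Final effective stress: σ'_f = 45.557 + 41.202 = 86.759 kPa.
σ'_f = 86.759 ≤ σ'_p = 112 kPa, so the clay remains overconsolidated and only the recompression index applies:
S_c = C_r·H/(1+e₀)·log₁₀(σ'_f/σ'_0) = 0.03×3.9/2.01×log₁₀(86.759/45.557)
    = 0.058209 × 0.27976 = 0.01628 m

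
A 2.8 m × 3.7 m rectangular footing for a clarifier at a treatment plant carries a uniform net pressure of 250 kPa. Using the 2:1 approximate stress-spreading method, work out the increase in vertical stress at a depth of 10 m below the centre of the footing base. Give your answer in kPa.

Δσ_z ≈ 14.8 kPa

By the 2:1 method the load spreads at 1 horizontal : 2 vertical, so at depth z the loaded area has grown by z in each plan dimension:
Δσ = qBL/((B+z)(L+z)) = 250×2.8×3.7/((2.8+10)(3.7+10)) = 14.77 kPa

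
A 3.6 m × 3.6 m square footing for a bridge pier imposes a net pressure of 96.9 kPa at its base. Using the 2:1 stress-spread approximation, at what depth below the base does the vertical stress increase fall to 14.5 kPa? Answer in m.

z ≈ 5.71 m

2:1 spreading — at depth z the loaded area has grown by z in each plan dimension:
qB²/(B+z)² = Δσ_z ⇒ z = B(√(q/Δσ_z) − 1) = 3.6×(√(96.9/14.5) − 1) = 5.706 m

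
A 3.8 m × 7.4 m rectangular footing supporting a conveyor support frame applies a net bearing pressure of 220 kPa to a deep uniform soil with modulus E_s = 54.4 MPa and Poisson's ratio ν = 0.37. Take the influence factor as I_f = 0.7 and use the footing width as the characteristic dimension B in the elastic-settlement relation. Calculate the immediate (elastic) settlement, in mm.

Immediate (elastic) settlement: S_e = q·B·(1−ν²)/E_s · I_f.
E_s = 54.4 MPa = 54400 kPa.
S_e = 220 × 3.8 × (1 − 0.37²) / 54400 × 0.7
    = 220 × 3.8 × 0.8631 / 54400 × 0.7
    = 0.009285 m = 9.285 mm

S_e ≈ 9.28 mm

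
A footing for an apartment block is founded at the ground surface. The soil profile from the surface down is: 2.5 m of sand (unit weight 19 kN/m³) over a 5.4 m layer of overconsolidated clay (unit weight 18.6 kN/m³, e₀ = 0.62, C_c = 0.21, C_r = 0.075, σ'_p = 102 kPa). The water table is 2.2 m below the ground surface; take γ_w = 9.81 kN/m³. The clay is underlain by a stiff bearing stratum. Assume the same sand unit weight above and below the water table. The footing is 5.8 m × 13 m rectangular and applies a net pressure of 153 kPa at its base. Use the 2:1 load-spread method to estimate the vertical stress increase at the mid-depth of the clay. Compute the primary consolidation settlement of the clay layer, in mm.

Mid-depth of clay below the ground surface: z = 2.5 + 5.4/2 = 5.2 m.
Total vertical stress at mid-clay: σ_v = 19×2.5 + 18.6×2.7 = 97.72 kPa.
Pore pressure: u = 9.81×(5.2 − 2.2) = 29.43 kPa.
Initial effective stress: σ'_0 = σ_v − u = 97.72 − 29.43 = 68.29 kPa.
Stress increase at mid-clay by the 2:1 spreading method:
Δσ = qBL/((B+z)(L+z)) = 153×5.8×13/((5.8+5.2)(13+5.2)) = 57.623 kPa
Final effective stress: σ'_f = 68.29 + 57.623 = 125.91 kPa.
σ'_f = 125.91 > σ'_p = 102 kPa, so the stress path crosses the preconsolidation pressure — recompression up to σ'_p, then virgin compression beyond:
S_c = H/(1+e₀)·[C_r·log₁₀(σ'_p/σ'_0) + C_c·log₁₀(σ'_f/σ'_p)]
    = 5.4/1.62 × [0.075×log₁₀(102/68.29) + 0.21×log₁₀(125.91/102)]
    = 3.3333 × [0.013068 + 0.019207] = 0.1076 m

S_c ≈ 108 mm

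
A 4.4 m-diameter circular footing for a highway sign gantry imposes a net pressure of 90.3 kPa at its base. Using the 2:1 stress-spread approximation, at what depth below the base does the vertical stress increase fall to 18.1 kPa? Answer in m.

z ≈ 5.43 m

2:1 spreading — at depth z the loaded area has grown by z in each plan dimension:
qD²/(D+z)² = Δσ_z ⇒ z = D(√(q/Δσ_z) − 1) = 4.4×(√(90.3/18.1) − 1) = 5.428 m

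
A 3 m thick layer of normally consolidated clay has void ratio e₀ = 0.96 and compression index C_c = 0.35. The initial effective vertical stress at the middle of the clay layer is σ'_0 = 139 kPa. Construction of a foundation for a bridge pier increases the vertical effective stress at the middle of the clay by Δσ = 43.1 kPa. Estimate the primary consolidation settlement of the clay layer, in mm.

S_c ≈ 62.8 mm

Final effective stress: σ'_f = σ'_0 + Δσ = 139 + 43.1 = 182.1 kPa.
Normally consolidated clay, so the full stress increment lies on the virgin compression line:
S_c = C_c·H/(1+e₀)·log₁₀(σ'_f/σ'_0) = 0.35×3/(1+0.96)×log₁₀(182.1/139)
    = 0.53571 × 0.1173 = 0.06284 m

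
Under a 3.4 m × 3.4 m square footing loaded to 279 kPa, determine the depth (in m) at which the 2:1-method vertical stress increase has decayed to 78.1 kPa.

z ≈ 3.03 m

2:1 spreading — at depth z the loaded area has grown by z in each plan dimension:
qB²/(B+z)² = Δσ_z ⇒ z = B(√(q/Δσ_z) − 1) = 3.4×(√(279/78.1) − 1) = 3.026 m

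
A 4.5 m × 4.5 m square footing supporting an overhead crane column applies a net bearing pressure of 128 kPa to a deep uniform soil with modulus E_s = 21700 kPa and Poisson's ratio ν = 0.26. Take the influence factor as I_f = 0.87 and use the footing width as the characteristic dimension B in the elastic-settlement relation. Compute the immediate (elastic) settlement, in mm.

Immediate (elastic) settlement: S_e = q·B·(1−ν²)/E_s · I_f.
S_e = 128 × 4.5 × (1 − 0.26²) / 21700 × 0.87
    = 128 × 4.5 × 0.9324 / 21700 × 0.87
    = 0.02153 m = 21.53 mm

S_e ≈ 21.5 mm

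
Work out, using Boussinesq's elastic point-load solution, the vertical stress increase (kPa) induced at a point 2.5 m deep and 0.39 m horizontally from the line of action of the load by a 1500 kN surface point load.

Δσ_z ≈ 108 kPa

Boussinesq vertical stress below a point load on an elastic half-space:
Δσ_z = 3P/(2πz²) · [1 + (r/z)²]^(−5/2)
r/z = 0.39/2.5 = 0.156; [1+(r/z)²]^(−5/2) = 0.94166.
Δσ_z = 3×1500/(2π×2.5²) × 0.94166 = 114.59 × 0.94166 = 107.9 kPa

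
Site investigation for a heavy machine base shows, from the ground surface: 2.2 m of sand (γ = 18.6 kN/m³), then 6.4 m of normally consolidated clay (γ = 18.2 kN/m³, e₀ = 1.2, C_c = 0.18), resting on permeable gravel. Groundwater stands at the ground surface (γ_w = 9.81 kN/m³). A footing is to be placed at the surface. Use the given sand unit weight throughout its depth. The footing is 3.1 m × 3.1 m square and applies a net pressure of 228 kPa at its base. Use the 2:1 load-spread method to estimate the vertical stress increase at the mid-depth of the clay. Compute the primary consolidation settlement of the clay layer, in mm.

Mid-depth of clay below the ground surface: z = 2.2 + 6.4/2 = 5.4 m.
Total vertical stress at mid-clay: σ_v = 18.6×2.2 + 18.2×3.2 = 99.16 kPa.
Pore pressure: u = 9.81×(5.4 − 0) = 52.974 kPa.
Initial effective stress: σ'_0 = σ_v − u = 99.16 − 52.974 = 46.186 kPa.
Stress increase at mid-clay by the 2:1 spreading method:
Δσ = qBL/((B+z)(L+z)) = 228×3.1×3.1/((3.1+5.4)(3.1+5.4)) = 30.326 kPa
Final effective stress: σ'_f = σ'_0 + Δσ = 46.186 + 30.326 = 76.512 kPa.
Normally consolidated clay, so the full stress increment lies on the virgin compression line:
S_c = C_c·H/(1+e₀)·log₁₀(σ'_f/σ'_0) = 0.18×6.4/(1+1.2)×log₁₀(76.512/46.186)
    = 0.52364 × 0.21922 = 0.1148 m

S_c ≈ 115 mm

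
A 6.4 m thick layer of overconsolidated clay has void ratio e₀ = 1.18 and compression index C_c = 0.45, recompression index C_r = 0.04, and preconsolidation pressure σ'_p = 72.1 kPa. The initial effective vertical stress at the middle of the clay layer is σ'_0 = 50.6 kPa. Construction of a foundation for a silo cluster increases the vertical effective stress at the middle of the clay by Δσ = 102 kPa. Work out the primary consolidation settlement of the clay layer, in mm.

S_c ≈ 448 mm

Final effective stress: σ'_f = 50.6 + 102 = 152.6 kPa.
σ'_f = 152.6 > σ'_p = 72.1 kPa, so the stress path crosses the preconsolidation pressure — recompression up to σ'_p, then virgin compression beyond:
S_c = H/(1+e₀)·[C_r·log₁₀(σ'_p/σ'_0) + C_c·log₁₀(σ'_f/σ'_p)]
    = 6.4/2.18 × [0.04×log₁₀(72.1/50.6) + 0.45×log₁₀(152.6/72.1)]
    = 2.9358 × [0.0061514 + 0.14653] = 0.4482 m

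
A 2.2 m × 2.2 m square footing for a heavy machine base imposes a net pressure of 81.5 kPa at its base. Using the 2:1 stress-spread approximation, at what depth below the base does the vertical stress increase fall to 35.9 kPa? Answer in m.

2:1 spreading — at depth z the loaded area has grown by z in each plan dimension:
qB²/(B+z)² = Δσ_z ⇒ z = B(√(q/Δσ_z) − 1) = 2.2×(√(81.5/35.9) − 1) = 1.115 m

z ≈ 1.11 m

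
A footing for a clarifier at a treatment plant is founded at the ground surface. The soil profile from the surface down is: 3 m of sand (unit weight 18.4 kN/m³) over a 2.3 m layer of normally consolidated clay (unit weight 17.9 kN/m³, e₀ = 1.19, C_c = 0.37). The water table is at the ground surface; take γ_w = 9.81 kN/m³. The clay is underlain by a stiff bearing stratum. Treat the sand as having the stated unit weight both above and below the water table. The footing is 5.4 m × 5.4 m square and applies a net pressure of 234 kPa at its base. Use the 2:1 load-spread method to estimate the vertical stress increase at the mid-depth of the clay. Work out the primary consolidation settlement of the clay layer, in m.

S_c ≈ 0.193 m

Mid-depth of clay below the ground surface: z = 3 + 2.3/2 = 4.15 m.
Total vertical stress at mid-clay: σ_v = 18.4×3 + 17.9×1.15 = 75.785 kPa.
Pore pressure: u = 9.81×(4.15 − 0) = 40.712 kPa.
Initial effective stress: σ'_0 = σ_v − u = 75.785 − 40.712 = 35.073 kPa.
Stress increase at mid-clay by the 2:1 spreading method:
Δσ = qBL/((B+z)(L+z)) = 234×5.4×5.4/((5.4+4.15)(5.4+4.15)) = 74.816 kPa
Final effective stress: σ'_f = σ'_0 + Δσ = 35.073 + 74.816 = 109.89 kPa.
Normally consolidated clay, so the full stress increment lies on the virgin compression line:
S_c = C_c·H/(1+e₀)·log₁₀(σ'_f/σ'_0) = 0.37×2.3/(1+1.19)×log₁₀(109.89/35.073)
    = 0.38858 × 0.49599 = 0.1927 m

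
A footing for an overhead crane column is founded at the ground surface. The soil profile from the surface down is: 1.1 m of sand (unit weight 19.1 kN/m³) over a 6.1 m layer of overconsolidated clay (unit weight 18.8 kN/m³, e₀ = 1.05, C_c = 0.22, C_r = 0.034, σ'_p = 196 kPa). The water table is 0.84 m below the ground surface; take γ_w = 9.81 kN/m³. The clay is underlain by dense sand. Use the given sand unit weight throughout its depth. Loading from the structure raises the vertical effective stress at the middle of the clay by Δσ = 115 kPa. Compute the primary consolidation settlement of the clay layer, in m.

Mid-depth of clay below the ground surface: z = 1.1 + 6.1/2 = 4.15 m.
Total vertical stress at mid-clay: σ_v = 19.1×1.1 + 18.8×3.05 = 78.35 kPa.
Pore pressure: u = 9.81×(4.15 − 0.84) = 32.471 kPa.
Initial effective stress: σ'_0 = σ_v − u = 78.35 − 32.471 = 45.879 kPa.
Final effective stress: σ'_f = 45.879 + 115 = 160.88 kPa.
σ'_f = 160.88 ≤ σ'_p = 196 kPa, so the clay remains overconsolidated and only the recompression index applies:
S_c = C_r·H/(1+e₀)·log₁₀(σ'_f/σ'_0) = 0.034×6.1/2.05×log₁₀(160.88/45.879)
    = 0.10117 × 0.54489 = 0.05513 m

S_c ≈ 0.0551 m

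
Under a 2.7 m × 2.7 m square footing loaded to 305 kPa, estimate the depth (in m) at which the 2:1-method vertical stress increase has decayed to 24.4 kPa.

z ≈ 6.85 m

2:1 spreading — at depth z the loaded area has grown by z in each plan dimension:
qB²/(B+z)² = Δσ_z ⇒ z = B(√(q/Δσ_z) − 1) = 2.7×(√(305/24.4) − 1) = 6.846 m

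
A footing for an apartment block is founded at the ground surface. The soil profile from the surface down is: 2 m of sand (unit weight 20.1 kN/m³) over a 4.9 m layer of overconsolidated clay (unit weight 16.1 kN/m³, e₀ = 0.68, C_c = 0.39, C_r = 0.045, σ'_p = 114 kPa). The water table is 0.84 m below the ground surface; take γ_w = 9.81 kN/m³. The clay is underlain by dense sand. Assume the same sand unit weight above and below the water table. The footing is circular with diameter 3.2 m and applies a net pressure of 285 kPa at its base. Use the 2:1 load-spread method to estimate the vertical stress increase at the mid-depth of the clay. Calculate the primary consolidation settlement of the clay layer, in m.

S_c ≈ 0.043 m

Mid-depth of clay below the ground surface: z = 2 + 4.9/2 = 4.45 m.
Total vertical stress at mid-clay: σ_v = 20.1×2 + 16.1×2.45 = 79.645 kPa.
Pore pressure: u = 9.81×(4.45 − 0.84) = 35.414 kPa.
Initial effective stress: σ'_0 = σ_v − u = 79.645 − 35.414 = 44.231 kPa.
Stress increase at mid-clay by the 2:1 spreading method:
Δσ ≈ qD²/(D+z)² = 285×3.2²/(3.2+4.45)² = 49.868 kPa
Final effective stress: σ'_f = 44.231 + 49.868 = 94.099 kPa.
σ'_f = 94.099 ≤ σ'_p = 114 kPa, so the clay remains overconsolidated and only the recompression index applies:
S_c = C_r·H/(1+e₀)·log₁₀(σ'_f/σ'_0) = 0.045×4.9/1.68×log₁₀(94.099/44.231)
    = 0.13125 × 0.32786 = 0.04303 m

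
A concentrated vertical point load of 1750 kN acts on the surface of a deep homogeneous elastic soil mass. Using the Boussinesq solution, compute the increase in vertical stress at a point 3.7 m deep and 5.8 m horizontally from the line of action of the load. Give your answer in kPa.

Boussinesq vertical stress below a point load on an elastic half-space:
Δσ_z = 3P/(2πz²) · [1 + (r/z)²]^(−5/2)
r/z = 5.8/3.7 = 1.5676; [1+(r/z)²]^(−5/2) = 0.044995.
Δσ_z = 3×1750/(2π×3.7²) × 0.044995 = 61.035 × 0.044995 = 2.746 kPa

Δσ_z ≈ 2.75 kPa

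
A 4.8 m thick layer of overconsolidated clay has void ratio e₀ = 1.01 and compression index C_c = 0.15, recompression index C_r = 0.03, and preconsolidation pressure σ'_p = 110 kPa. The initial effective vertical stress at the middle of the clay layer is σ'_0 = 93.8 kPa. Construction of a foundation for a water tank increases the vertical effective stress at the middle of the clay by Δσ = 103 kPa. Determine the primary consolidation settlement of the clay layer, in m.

S_c ≈ 0.0955 m

Final effective stress: σ'_f = 93.8 + 103 = 196.8 kPa.
σ'_f = 196.8 > σ'_p = 110 kPa, so the stress path crosses the preconsolidation pressure — recompression up to σ'_p, then virgin compression beyond:
S_c = H/(1+e₀)·[C_r·log₁₀(σ'_p/σ'_0) + C_c·log₁₀(σ'_f/σ'_p)]
    = 4.8/2.01 × [0.03×log₁₀(110/93.8) + 0.15×log₁₀(196.8/110)]
    = 2.3881 × [0.0020757 + 0.037895] = 0.09545 m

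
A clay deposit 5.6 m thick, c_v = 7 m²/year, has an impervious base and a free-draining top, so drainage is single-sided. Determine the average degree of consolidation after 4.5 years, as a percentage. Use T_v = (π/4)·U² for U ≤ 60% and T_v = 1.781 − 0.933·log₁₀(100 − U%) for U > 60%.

U ≈ 93.2 %

Drainage path length: H_d = H = 5.6 m (single drainage).
T_v = c_v·t/H_d² = 7×4.5/5.6² = 1.0045.
T_v = 1.0045 corresponds to the U > 60% branch:
U = 1 − 10^((1.781 − T_v)/0.933)/100 = 0.932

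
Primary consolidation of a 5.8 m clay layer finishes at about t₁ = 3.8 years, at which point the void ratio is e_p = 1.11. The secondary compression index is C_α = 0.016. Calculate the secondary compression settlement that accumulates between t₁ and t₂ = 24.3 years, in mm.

Secondary compression: S_s = C_α·H/(1+e_p)·log₁₀(t₂/t₁)
S_s = 0.016×5.8/(1+1.11)×log₁₀(24.3/3.8)
    = 0.04398 × 0.8058 = 0.03544 m

S_s ≈ 35.4 mm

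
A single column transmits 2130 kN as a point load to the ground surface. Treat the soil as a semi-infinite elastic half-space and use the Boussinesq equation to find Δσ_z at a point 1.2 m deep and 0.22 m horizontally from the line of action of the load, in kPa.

Boussinesq vertical stress below a point load on an elastic half-space:
Δσ_z = 3P/(2πz²) · [1 + (r/z)²]^(−5/2)
r/z = 0.22/1.2 = 0.18333; [1+(r/z)²]^(−5/2) = 0.92068.
Δσ_z = 3×2130/(2π×1.2²) × 0.92068 = 706.25 × 0.92068 = 650.2 kPa

Δσ_z ≈ 650 kPa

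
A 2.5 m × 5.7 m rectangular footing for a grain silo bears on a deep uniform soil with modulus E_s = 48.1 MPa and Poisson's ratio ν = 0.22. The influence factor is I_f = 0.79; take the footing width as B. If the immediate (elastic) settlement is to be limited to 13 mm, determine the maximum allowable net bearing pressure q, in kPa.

q ≈ 333 kPa

E_s = 48.1 MPa = 48100 kPa.
S_e = q·B·(1−ν²)/E_s · I_f  ⇒  q = S_e·E_s / (B·(1−ν²)·I_f).
q = 0.013 × 48100 / (2.5 × 0.9516 × 0.79) = 332.7 kPa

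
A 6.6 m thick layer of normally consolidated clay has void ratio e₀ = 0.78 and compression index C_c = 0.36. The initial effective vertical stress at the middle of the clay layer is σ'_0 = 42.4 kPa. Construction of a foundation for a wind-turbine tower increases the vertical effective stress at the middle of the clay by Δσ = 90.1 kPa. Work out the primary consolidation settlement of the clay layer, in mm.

Final effective stress: σ'_f = σ'_0 + Δσ = 42.4 + 90.1 = 132.5 kPa.
Normally consolidated clay, so the full stress increment lies on the virgin compression line:
S_c = C_c·H/(1+e₀)·log₁₀(σ'_f/σ'_0) = 0.36×6.6/(1+0.78)×log₁₀(132.5/42.4)
    = 1.3348 × 0.49485 = 0.6605 m

S_c ≈ 661 mm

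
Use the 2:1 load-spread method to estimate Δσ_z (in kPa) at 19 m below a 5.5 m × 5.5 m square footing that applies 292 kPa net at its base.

Δσ_z ≈ 14.7 kPa

By the 2:1 method the load spreads at 1 horizontal : 2 vertical, so at depth z the loaded area has grown by z in each plan dimension:
Δσ = qBL/((B+z)(L+z)) = 292×5.5×5.5/((5.5+19)(5.5+19)) = 14.716 kPa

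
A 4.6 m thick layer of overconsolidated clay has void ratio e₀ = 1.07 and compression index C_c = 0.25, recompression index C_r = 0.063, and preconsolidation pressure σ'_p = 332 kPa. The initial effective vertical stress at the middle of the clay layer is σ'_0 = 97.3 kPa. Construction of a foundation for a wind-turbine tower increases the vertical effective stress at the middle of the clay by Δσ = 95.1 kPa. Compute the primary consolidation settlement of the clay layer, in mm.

S_c ≈ 41.5 mm

Final effective stress: σ'_f = 97.3 + 95.1 = 192.4 kPa.
σ'_f = 192.4 ≤ σ'_p = 332 kPa, so the clay remains overconsolidated and only the recompression index applies:
S_c = C_r·H/(1+e₀)·log₁₀(σ'_f/σ'_0) = 0.063×4.6/2.07×log₁₀(192.4/97.3)
    = 0.14 × 0.29609 = 0.04145 m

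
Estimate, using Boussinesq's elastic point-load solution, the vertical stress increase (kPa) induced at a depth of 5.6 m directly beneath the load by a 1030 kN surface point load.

Δσ_z ≈ 15.7 kPa

Boussinesq vertical stress below a point load on an elastic half-space:
Δσ_z = 3P/(2πz²) · [1 + (r/z)²]^(−5/2)
r/z = 0/5.6 = 0; [1+(r/z)²]^(−5/2) = 1.
Δσ_z = 3×1030/(2π×5.6²) × 1 = 15.682 × 1 = 15.68 kPa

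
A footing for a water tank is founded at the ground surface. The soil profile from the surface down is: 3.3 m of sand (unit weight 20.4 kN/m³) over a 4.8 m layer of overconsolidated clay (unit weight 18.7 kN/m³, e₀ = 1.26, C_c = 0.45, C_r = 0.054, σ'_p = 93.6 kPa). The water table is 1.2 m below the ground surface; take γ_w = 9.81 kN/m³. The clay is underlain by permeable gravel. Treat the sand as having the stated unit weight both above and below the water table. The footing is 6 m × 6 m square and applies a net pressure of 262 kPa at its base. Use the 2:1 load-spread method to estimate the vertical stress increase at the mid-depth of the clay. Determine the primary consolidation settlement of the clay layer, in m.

S_c ≈ 0.174 m

Mid-depth of clay below the ground surface: z = 3.3 + 4.8/2 = 5.7 m.
Total vertical stress at mid-clay: σ_v = 20.4×3.3 + 18.7×2.4 = 112.2 kPa.
Pore pressure: u = 9.81×(5.7 − 1.2) = 44.145 kPa.
Initial effective stress: σ'_0 = σ_v − u = 112.2 − 44.145 = 68.055 kPa.
Stress increase at mid-clay by the 2:1 spreading method:
Δσ = qBL/((B+z)(L+z)) = 262×6×6/((6+5.7)(6+5.7)) = 68.902 kPa
Final effective stress: σ'_f = 68.055 + 68.902 = 136.96 kPa.
σ'_f = 136.96 > σ'_p = 93.6 kPa, so the stress path crosses the preconsolidation pressure — recompression up to σ'_p, then virgin compression beyond:
S_c = H/(1+e₀)·[C_r·log₁₀(σ'_p/σ'_0) + C_c·log₁₀(σ'_f/σ'_p)]
    = 4.8/2.26 × [0.054×log₁₀(93.6/68.055) + 0.45×log₁₀(136.96/93.6)]
    = 2.1239 × [0.0074745 + 0.074393] = 0.1739 m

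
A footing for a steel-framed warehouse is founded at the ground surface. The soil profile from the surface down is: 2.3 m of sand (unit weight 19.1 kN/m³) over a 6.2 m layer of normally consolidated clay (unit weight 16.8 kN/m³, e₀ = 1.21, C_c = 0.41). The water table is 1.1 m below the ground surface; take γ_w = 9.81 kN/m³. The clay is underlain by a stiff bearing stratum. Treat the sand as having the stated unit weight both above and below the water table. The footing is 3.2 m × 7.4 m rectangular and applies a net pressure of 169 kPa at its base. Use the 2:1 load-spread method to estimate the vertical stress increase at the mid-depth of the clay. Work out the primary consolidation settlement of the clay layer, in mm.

S_c ≈ 258 mm

Mid-depth of clay below the ground surface: z = 2.3 + 6.2/2 = 5.4 m.
Total vertical stress at mid-clay: σ_v = 19.1×2.3 + 16.8×3.1 = 96.01 kPa.
Pore pressure: u = 9.81×(5.4 − 1.1) = 42.183 kPa.
Initial effective stress: σ'_0 = σ_v − u = 96.01 − 42.183 = 53.827 kPa.
Stress increase at mid-clay by the 2:1 spreading method:
Δσ = qBL/((B+z)(L+z)) = 169×3.2×7.4/((3.2+5.4)(7.4+5.4)) = 36.355 kPa
Final effective stress: σ'_f = σ'_0 + Δσ = 53.827 + 36.355 = 90.182 kPa.
Normally consolidated clay, so the full stress increment lies on the virgin compression line:
S_c = C_c·H/(1+e₀)·log₁₀(σ'_f/σ'_0) = 0.41×6.2/(1+1.21)×log₁₀(90.182/53.827)
    = 1.1502 × 0.22412 = 0.2578 m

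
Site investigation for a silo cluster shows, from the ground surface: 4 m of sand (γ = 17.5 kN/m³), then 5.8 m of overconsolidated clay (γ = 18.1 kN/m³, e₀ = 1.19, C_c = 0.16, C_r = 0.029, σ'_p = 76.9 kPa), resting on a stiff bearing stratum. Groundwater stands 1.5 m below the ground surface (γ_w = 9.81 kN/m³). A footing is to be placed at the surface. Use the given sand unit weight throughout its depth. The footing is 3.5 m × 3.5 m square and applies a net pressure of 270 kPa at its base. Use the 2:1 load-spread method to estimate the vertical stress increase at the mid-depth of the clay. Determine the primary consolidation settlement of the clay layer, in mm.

Mid-depth of clay below the ground surface: z = 4 + 5.8/2 = 6.9 m.
Total vertical stress at mid-clay: σ_v = 17.5×4 + 18.1×2.9 = 122.49 kPa.
Pore pressure: u = 9.81×(6.9 − 1.5) = 52.974 kPa.
Initial effective stress: σ'_0 = σ_v − u = 122.49 − 52.974 = 69.516 kPa.
Stress increase at mid-clay by the 2:1 spreading method:
Δσ = qBL/((B+z)(L+z)) = 270×3.5×3.5/((3.5+6.9)(3.5+6.9)) = 30.58 kPa
Final effective stress: σ'_f = 69.516 + 30.58 = 100.1 kPa.
σ'_f = 100.1 > σ'_p = 76.9 kPa, so the stress path crosses the preconsolidation pressure — recompression up to σ'_p, then virgin compression beyond:
S_c = H/(1+e₀)·[C_r·log₁₀(σ'_p/σ'_0) + C_c·log₁₀(σ'_f/σ'_p)]
    = 5.8/2.19 × [0.029×log₁₀(76.9/69.516) + 0.16×log₁₀(100.1/76.9)]
    = 2.6484 × [0.0012714 + 0.018321] = 0.05189 m

S_c ≈ 51.9 mm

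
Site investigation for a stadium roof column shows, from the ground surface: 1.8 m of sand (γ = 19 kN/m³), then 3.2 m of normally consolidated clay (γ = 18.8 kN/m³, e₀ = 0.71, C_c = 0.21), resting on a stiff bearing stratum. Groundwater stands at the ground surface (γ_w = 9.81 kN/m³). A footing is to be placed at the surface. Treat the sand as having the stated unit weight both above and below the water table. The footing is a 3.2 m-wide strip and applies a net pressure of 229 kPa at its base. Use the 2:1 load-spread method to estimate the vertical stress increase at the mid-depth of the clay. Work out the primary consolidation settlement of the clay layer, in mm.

S_c ≈ 260 mm

Mid-depth of clay below the ground surface: z = 1.8 + 3.2/2 = 3.4 m.
Total vertical stress at mid-clay: σ_v = 19×1.8 + 18.8×1.6 = 64.28 kPa.
Pore pressure: u = 9.81×(3.4 − 0) = 33.354 kPa.
Initial effective stress: σ'_0 = σ_v − u = 64.28 − 33.354 = 30.926 kPa.
Stress increase at mid-clay by the 2:1 spreading method:
Δσ = qB/(B+z) = 229×3.2/(3.2+3.4) = 111.03 kPa
Final effective stress: σ'_f = σ'_0 + Δσ = 30.926 + 111.03 = 141.96 kPa.
Normally consolidated clay, so the full stress increment lies on the virgin compression line:
S_c = C_c·H/(1+e₀)·log₁₀(σ'_f/σ'_0) = 0.21×3.2/(1+0.71)×log₁₀(141.96/30.926)
    = 0.39298 × 0.66184 = 0.2601 m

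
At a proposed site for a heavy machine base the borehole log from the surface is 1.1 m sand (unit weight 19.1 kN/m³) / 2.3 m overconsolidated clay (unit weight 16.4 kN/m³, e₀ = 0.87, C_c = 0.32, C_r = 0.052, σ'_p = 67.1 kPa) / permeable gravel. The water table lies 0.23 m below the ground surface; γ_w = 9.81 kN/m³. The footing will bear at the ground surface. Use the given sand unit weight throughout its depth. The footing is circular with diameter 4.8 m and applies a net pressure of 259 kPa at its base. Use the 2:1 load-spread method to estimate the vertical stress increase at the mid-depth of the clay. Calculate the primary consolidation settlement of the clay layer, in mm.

S_c ≈ 159 mm

Mid-depth of clay below the ground surface: z = 1.1 + 2.3/2 = 2.25 m.
Total vertical stress at mid-clay: σ_v = 19.1×1.1 + 16.4×1.15 = 39.87 kPa.
Pore pressure: u = 9.81×(2.25 − 0.23) = 19.816 kPa.
Initial effective stress: σ'_0 = σ_v − u = 39.87 − 19.816 = 20.054 kPa.
Stress increase at mid-clay by the 2:1 spreading method:
Δσ ≈ qD²/(D+z)² = 259×4.8²/(4.8+2.25)² = 120.06 kPa
Final effective stress: σ'_f = 20.054 + 120.06 = 140.11 kPa.
σ'_f = 140.11 > σ'_p = 67.1 kPa, so the stress path crosses the preconsolidation pressure — recompression up to σ'_p, then virgin compression beyond:
S_c = H/(1+e₀)·[C_r·log₁₀(σ'_p/σ'_0) + C_c·log₁₀(σ'_f/σ'_p)]
    = 2.3/1.87 × [0.052×log₁₀(67.1/20.054) + 0.32×log₁₀(140.11/67.1)]
    = 1.2299 × [0.027275 + 0.10232] = 0.1594 m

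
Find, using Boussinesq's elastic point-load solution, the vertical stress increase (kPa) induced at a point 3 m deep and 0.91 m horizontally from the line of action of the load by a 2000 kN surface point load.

Boussinesq vertical stress below a point load on an elastic half-space:
Δσ_z = 3P/(2πz²) · [1 + (r/z)²]^(−5/2)
r/z = 0.91/3 = 0.30333; [1+(r/z)²]^(−5/2) = 0.80248.
Δσ_z = 3×2000/(2π×3²) × 0.80248 = 106.1 × 0.80248 = 85.14 kPa

Δσ_z ≈ 85.1 kPa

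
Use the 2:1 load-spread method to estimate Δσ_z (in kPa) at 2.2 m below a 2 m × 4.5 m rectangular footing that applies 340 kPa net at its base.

By the 2:1 method the load spreads at 1 horizontal : 2 vertical, so at depth z the loaded area has grown by z in each plan dimension:
Δσ = qBL/((B+z)(L+z)) = 340×2×4.5/((2+2.2)(4.5+2.2)) = 108.74 kPa

Δσ_z ≈ 109 kPa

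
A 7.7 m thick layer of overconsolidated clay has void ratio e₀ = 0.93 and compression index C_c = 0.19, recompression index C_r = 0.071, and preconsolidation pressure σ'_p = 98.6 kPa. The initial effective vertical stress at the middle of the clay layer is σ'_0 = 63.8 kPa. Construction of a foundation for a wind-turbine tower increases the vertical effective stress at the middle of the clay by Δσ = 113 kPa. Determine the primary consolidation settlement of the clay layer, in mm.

S_c ≈ 246 mm

Final effective stress: σ'_f = 63.8 + 113 = 176.8 kPa.
σ'_f = 176.8 > σ'_p = 98.6 kPa, so the stress path crosses the preconsolidation pressure — recompression up to σ'_p, then virgin compression beyond:
S_c = H/(1+e₀)·[C_r·log₁₀(σ'_p/σ'_0) + C_c·log₁₀(σ'_f/σ'_p)]
    = 7.7/1.93 × [0.071×log₁₀(98.6/63.8) + 0.19×log₁₀(176.8/98.6)]
    = 3.9896 × [0.013423 + 0.048185] = 0.2458 m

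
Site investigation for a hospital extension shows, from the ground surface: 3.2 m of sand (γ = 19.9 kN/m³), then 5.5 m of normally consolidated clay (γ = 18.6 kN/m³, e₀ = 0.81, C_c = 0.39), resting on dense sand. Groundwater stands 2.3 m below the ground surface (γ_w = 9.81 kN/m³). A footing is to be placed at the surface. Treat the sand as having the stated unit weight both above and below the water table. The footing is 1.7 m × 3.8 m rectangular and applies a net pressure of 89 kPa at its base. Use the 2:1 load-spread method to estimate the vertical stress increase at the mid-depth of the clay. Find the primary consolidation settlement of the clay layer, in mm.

S_c ≈ 47.9 mm

Mid-depth of clay below the ground surface: z = 3.2 + 5.5/2 = 5.95 m.
Total vertical stress at mid-clay: σ_v = 19.9×3.2 + 18.6×2.75 = 114.83 kPa.
Pore pressure: u = 9.81×(5.95 − 2.3) = 35.806 kPa.
Initial effective stress: σ'_0 = σ_v − u = 114.83 − 35.806 = 79.024 kPa.
Stress increase at mid-clay by the 2:1 spreading method:
Δσ = qBL/((B+z)(L+z)) = 89×1.7×3.8/((1.7+5.95)(3.8+5.95)) = 7.7083 kPa
Final effective stress: σ'_f = σ'_0 + Δσ = 79.024 + 7.7083 = 86.732 kPa.
Normally consolidated clay, so the full stress increment lies on the virgin compression line:
S_c = C_c·H/(1+e₀)·log₁₀(σ'_f/σ'_0) = 0.39×5.5/(1+0.81)×log₁₀(86.732/79.024)
    = 1.1851 × 0.04042 = 0.0479 m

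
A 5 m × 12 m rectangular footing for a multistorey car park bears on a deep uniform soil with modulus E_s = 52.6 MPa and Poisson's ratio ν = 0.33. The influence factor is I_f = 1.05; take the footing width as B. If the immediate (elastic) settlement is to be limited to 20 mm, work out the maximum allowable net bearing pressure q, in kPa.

q ≈ 225 kPa

E_s = 52.6 MPa = 52600 kPa.
S_e = q·B·(1−ν²)/E_s · I_f  ⇒  q = S_e·E_s / (B·(1−ν²)·I_f).
q = 0.02 × 52600 / (5 × 0.8911 × 1.05) = 224.9 kPa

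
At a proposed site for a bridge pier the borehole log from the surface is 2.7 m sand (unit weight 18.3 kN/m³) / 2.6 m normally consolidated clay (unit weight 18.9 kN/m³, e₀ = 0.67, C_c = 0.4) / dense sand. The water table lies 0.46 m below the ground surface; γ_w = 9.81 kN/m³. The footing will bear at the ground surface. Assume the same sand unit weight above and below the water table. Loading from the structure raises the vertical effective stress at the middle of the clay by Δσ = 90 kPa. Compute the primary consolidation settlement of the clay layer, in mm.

Mid-depth of clay below the ground surface: z = 2.7 + 2.6/2 = 4 m.
Total vertical stress at mid-clay: σ_v = 18.3×2.7 + 18.9×1.3 = 73.98 kPa.
Pore pressure: u = 9.81×(4 − 0.46) = 34.727 kPa.
Initial effective stress: σ'_0 = σ_v − u = 73.98 − 34.727 = 39.253 kPa.
Final effective stress: σ'_f = σ'_0 + Δσ = 39.253 + 90 = 129.25 kPa.
Normally consolidated clay, so the full stress increment lies on the virgin compression line:
S_c = C_c·H/(1+e₀)·log₁₀(σ'_f/σ'_0) = 0.4×2.6/(1+0.67)×log₁₀(129.25/39.253)
    = 0.62275 × 0.51756 = 0.3223 m

S_c ≈ 322 mm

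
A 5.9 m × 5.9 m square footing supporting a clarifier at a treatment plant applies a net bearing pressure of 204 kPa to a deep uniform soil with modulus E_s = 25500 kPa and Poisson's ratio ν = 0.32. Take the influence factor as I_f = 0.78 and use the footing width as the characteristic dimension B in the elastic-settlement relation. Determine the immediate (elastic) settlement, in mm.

Immediate (elastic) settlement: S_e = q·B·(1−ν²)/E_s · I_f.
S_e = 204 × 5.9 × (1 − 0.32²) / 25500 × 0.78
    = 204 × 5.9 × 0.8976 / 25500 × 0.78
    = 0.03305 m = 33.05 mm

S_e ≈ 33 mm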